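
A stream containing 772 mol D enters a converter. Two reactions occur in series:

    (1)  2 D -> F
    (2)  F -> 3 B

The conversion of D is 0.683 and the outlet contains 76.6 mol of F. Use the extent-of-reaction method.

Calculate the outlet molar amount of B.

561 mol

Conversion of D: D consumed = 2ξ₁ = 0.683 × 772 → ξ₁ = 263.6 mol.
F balance: n_F = 0 + 1ξ₁ − 1ξ₂ = 76.6 → ξ₂ = (1·263.6 − 76.6)/1 = 187 mol.
Outlet amounts (n = n₀ + Σ ν·ξ):
  D: 772 − 2(263.6) = 244.7
  F: 0 + 1(263.6) − 1(187) = 76.6
  B: 0 + 3(187) = 561.1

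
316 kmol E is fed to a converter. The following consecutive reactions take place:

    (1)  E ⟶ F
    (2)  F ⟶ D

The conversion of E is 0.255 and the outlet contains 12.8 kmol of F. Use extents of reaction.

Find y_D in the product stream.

0.214

Conversion of E: E consumed = 1ξ₁ = 0.255 × 316 → ξ₁ = 80.58 kmol.
F balance: n_F = 0 + 1ξ₁ − 1ξ₂ = 12.8 → ξ₂ = (1·80.58 − 12.8)/1 = 67.78 kmol.
Outlet amounts (n = n₀ + Σ ν·ξ):
  E: 316 − 1(80.58) = 235.4
  F: 0 + 1(80.58) − 1(67.78) = 12.8
  D: 0 + 1(67.78) = 67.78
Total out = 316 kmol; y_D = 67.78 / 316 = 0.2145.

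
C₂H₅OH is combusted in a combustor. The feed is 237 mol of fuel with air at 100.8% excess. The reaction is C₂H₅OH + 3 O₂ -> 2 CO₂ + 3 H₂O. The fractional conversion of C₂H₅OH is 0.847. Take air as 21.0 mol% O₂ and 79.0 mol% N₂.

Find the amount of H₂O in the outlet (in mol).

Stoichiometric O₂ = 3 × 237 = 711 mol; O₂ fed = 711 × 2.008 = 1428 mol.
N₂ fed = 1428 × 79/21 = 5371 mol.
Fuel reacted = 0.847 × 237 → ξ = 200.7 mol.
Outlet (n = n₀ + ν ξ):
  C₂H₅OH: 237 − 1(200.7) = 36.26
  O₂: 1428 − 3(200.7) = 825.5
  N₂: 5371 (inert)
  CO₂: 0 + 2(200.7) = 401.5
  H₂O: 0 + 3(200.7) = 602.2

602 mol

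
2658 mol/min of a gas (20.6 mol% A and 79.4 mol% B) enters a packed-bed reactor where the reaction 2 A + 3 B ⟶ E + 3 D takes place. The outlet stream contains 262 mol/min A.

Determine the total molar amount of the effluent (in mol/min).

For A: n = n₀ − 2ξ → 262 = 547.5 − 2ξ, giving ξ = 142.8 mol/min.
Outlet amounts (n = n₀ + ν ξ):
  A: 547.5 − 2(142.8) = 262
  B: 2110 − 3(142.8) = 1682
  E: 0 + 1(142.8) = 142.8
  D: 0 + 3(142.8) = 428.3
Total out = 262 + 1682 + 142.8 + 428.3 = 2515 mol/min.

2520 mol/min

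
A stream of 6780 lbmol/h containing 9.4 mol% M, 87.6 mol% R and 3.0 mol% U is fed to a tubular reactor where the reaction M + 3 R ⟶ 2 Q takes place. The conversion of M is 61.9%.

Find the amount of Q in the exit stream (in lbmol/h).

M reacted = 0.619 × 637.3 = 394.5 lbmol/h; ν_M = −1, so ξ = 394.5/1 = 394.5 lbmol/h.
Outlet amounts (n = n₀ + ν ξ):
  M: 637.3 − 1(394.5) = 242.8
  R: 5939 − 3(394.5) = 4756
  Q: 0 + 2(394.5) = 789
  U: 203.4 (inert)

789 lbmol/h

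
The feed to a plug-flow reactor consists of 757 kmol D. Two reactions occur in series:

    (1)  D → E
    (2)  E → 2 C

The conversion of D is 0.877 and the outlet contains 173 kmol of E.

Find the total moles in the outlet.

Conversion of D: D consumed = 1ξ₁ = 0.877 × 757 → ξ₁ = 663.9 kmol.
E balance: n_E = 0 + 1ξ₁ − 1ξ₂ = 173 → ξ₂ = (1·663.9 − 173)/1 = 490.9 kmol.
Outlet amounts (n = n₀ + Σ ν·ξ):
  D: 757 − 1(663.9) = 93.11
  E: 0 + 1(663.9) − 1(490.9) = 173
  C: 0 + 2(490.9) = 981.8
Total out = 93.11 + 173 + 981.8 = 1248 kmol.

1250 kmol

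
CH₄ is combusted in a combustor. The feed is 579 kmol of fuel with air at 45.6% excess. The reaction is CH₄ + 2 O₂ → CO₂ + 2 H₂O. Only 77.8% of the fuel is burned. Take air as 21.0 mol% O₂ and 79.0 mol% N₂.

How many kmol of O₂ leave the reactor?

Stoichiometric O₂ = 2 × 579 = 1158 kmol; O₂ fed = 1158 × 1.456 = 1686 kmol.
N₂ fed = 1686 × 79/21 = 6343 kmol.
Fuel reacted = 0.778 × 579 → ξ = 450.5 kmol.
Outlet (n = n₀ + ν ξ):
  CH₄: 579 − 1(450.5) = 128.5
  O₂: 1686 − 2(450.5) = 785.1
  N₂: 6343 (inert)
  CO₂: 0 + 1(450.5) = 450.5
  H₂O: 0 + 2(450.5) = 900.9

785 kmol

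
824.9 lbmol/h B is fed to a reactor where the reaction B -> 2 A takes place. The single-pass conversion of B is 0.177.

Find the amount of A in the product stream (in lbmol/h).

B reacted = 0.177 × 824.9 = 146 lbmol/h; ν_B = −1, so ξ = 146/1 = 146 lbmol/h.
Outlet amounts (n = n₀ + ν ξ):
  B: 824.9 − 1(146) = 678.9
  A: 0 + 2(146) = 292

292 lbmol/h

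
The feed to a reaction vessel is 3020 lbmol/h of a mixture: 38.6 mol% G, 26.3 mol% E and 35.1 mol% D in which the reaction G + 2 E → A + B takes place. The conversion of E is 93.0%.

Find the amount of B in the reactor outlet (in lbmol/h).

369 lbmol/h

E reacted = 0.93 × 794.3 = 738.7 lbmol/h; ν_E = −2, so ξ = 738.7/2 = 369.3 lbmol/h.
Outlet amounts (n = n₀ + ν ξ):
  G: 1166 − 1(369.3) = 796.4
  E: 794.3 − 2(369.3) = 55.6
  A: 0 + 1(369.3) = 369.3
  B: 0 + 1(369.3) = 369.3
  D: 1060 (inert)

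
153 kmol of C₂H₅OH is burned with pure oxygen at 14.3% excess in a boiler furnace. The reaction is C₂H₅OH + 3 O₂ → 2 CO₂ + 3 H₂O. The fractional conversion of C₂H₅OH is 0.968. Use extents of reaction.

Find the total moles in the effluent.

Stoichiometric O₂ = 3 × 153 = 459 kmol; O₂ fed = 459 × 1.143 = 524.6 kmol.
Fuel reacted = 0.968 × 153 → ξ = 148.1 kmol.
Outlet (n = n₀ + ν ξ):
  C₂H₅OH: 153 − 1(148.1) = 4.896
  O₂: 524.6 − 3(148.1) = 80.33
  CO₂: 0 + 2(148.1) = 296.2
  H₂O: 0 + 3(148.1) = 444.3
Total out = 4.896 + 80.33 + 296.2 + 444.3 = 825.7 kmol.

826 kmol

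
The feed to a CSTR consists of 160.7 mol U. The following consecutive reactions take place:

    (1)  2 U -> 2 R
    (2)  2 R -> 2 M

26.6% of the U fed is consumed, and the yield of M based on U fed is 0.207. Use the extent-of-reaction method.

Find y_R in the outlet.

Conversion of U: U consumed = 2ξ₁ = 0.266 × 160.7 → ξ₁ = 21.37 mol.
Yield of M: 2ξ₂ / 160.7 = 0.207 → ξ₂ = 16.63 mol.
Outlet amounts (n = n₀ + Σ ν·ξ):
  U: 160.7 − 2(21.37) = 118
  R: 0 + 2(21.37) − 2(16.63) = 9.481
  M: 0 + 2(16.63) = 33.26
Total out = 160.7 mol; y_R = 9.481 / 160.7 = 0.059.

0.059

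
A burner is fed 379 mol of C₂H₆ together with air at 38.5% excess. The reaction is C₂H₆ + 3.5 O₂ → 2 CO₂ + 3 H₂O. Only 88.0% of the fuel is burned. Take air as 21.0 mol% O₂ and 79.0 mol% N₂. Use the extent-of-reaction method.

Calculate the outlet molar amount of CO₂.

Stoichiometric O₂ = 3.5 × 379 = 1326 mol; O₂ fed = 1326 × 1.385 = 1837 mol.
N₂ fed = 1837 × 79/21 = 6911 mol.
Fuel reacted = 0.88 × 379 → ξ = 333.5 mol.
Outlet (n = n₀ + ν ξ):
  C₂H₆: 379 − 1(333.5) = 45.48
  O₂: 1837 − 3.5(333.5) = 669.9
  N₂: 6911 (inert)
  CO₂: 0 + 2(333.5) = 667
  H₂O: 0 + 3(333.5) = 1001

667 mol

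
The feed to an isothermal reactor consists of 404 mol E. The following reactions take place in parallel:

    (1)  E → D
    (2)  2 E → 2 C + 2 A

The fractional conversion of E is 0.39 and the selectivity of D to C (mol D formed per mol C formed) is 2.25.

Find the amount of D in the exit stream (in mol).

Conversion of E: E consumed = 0.39 × 404 = 157.6 mol = 1ξ₁ + 2ξ₂.
Selectivity: 1ξ₁ / (2ξ₂) = 2.25 → ξ₁ = 4.5 ξ₂.
Substitute: (1·4.5 + 2) ξ₂ = 157.6 → ξ₂ = 24.24 mol, ξ₁ = 109.1 mol.
Outlet amounts (n = n₀ + Σ ν·ξ):
  E: 404 − 1(109.1) − 2(24.24) = 246.4
  D: 0 + 1(109.1) = 109.1
  C: 0 + 2(24.24) = 48.48
  A: 0 + 2(24.24) = 48.48

109 mol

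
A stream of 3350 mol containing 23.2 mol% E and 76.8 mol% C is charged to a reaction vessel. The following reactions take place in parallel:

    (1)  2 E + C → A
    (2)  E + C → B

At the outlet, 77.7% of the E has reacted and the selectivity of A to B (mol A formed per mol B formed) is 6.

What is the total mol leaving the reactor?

Conversion of E: E consumed = 0.777 × 777.2 = 603.9 mol = 2ξ₁ + 1ξ₂.
Selectivity: 1ξ₁ / (1ξ₂) = 6 → ξ₁ = 6 ξ₂.
Substitute: (2·6 + 1) ξ₂ = 603.9 → ξ₂ = 46.45 mol, ξ₁ = 278.7 mol.
Outlet amounts (n = n₀ + Σ ν·ξ):
  E: 777.2 − 2(278.7) − 1(46.45) = 173.3
  C: 2573 − 1(278.7) − 1(46.45) = 2248
  A: 0 + 1(278.7) = 278.7
  B: 0 + 1(46.45) = 46.45
Total out = 173.3 + 2248 + 278.7 + 46.45 = 2746 mol.

2750 mol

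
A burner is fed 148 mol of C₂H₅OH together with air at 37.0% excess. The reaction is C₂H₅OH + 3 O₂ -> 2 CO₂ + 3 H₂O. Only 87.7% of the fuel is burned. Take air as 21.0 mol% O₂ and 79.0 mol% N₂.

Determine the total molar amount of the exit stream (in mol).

Stoichiometric O₂ = 3 × 148 = 444 mol; O₂ fed = 444 × 1.370 = 608.3 mol.
N₂ fed = 608.3 × 79/21 = 2288 mol.
Fuel reacted = 0.877 × 148 → ξ = 129.8 mol.
Outlet (n = n₀ + ν ξ):
  C₂H₅OH: 148 − 1(129.8) = 18.2
  O₂: 608.3 − 3(129.8) = 218.9
  N₂: 2288 (inert)
  CO₂: 0 + 2(129.8) = 259.6
  H₂O: 0 + 3(129.8) = 389.4
Total out = 18.2 + 218.9 + 2288 + 259.6 + 389.4 = 3174 mol.

3170 mol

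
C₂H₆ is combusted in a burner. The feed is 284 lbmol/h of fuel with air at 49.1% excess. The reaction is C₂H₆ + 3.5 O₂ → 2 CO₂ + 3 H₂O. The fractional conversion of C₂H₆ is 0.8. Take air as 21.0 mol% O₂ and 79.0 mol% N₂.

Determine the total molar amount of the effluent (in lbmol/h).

7460 lbmol/h

Stoichiometric O₂ = 3.5 × 284 = 994 lbmol/h; O₂ fed = 994 × 1.491 = 1482 lbmol/h.
N₂ fed = 1482 × 79/21 = 5575 lbmol/h.
Fuel reacted = 0.8 × 284 → ξ = 227.2 lbmol/h.
Outlet (n = n₀ + ν ξ):
  C₂H₆: 284 − 1(227.2) = 56.8
  O₂: 1482 − 3.5(227.2) = 686.9
  N₂: 5575 (inert)
  CO₂: 0 + 2(227.2) = 454.4
  H₂O: 0 + 3(227.2) = 681.6
Total out = 56.8 + 686.9 + 5575 + 454.4 + 681.6 = 7455 lbmol/h.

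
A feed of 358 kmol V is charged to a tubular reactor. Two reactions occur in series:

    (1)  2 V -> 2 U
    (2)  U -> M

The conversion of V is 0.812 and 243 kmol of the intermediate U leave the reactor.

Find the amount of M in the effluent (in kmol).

47.7 kmol

Conversion of V: V consumed = 2ξ₁ = 0.812 × 358 → ξ₁ = 145.3 kmol.
U balance: n_U = 0 + 2ξ₁ − 1ξ₂ = 243 → ξ₂ = (2·145.3 − 243)/1 = 47.7 kmol.
Outlet amounts (n = n₀ + Σ ν·ξ):
  V: 358 − 2(145.3) = 67.3
  U: 0 + 2(145.3) − 1(47.7) = 243
  M: 0 + 1(47.7) = 47.7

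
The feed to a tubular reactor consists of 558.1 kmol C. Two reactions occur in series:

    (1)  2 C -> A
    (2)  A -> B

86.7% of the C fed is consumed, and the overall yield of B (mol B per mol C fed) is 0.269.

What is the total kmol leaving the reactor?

Conversion of C: C consumed = 2ξ₁ = 0.867 × 558.1 → ξ₁ = 241.9 kmol.
Yield of B: 1ξ₂ / 558.1 = 0.269 → ξ₂ = 150.1 kmol.
Outlet amounts (n = n₀ + Σ ν·ξ):
  C: 558.1 − 2(241.9) = 74.23
  A: 0 + 1(241.9) − 1(150.1) = 91.81
  B: 0 + 1(150.1) = 150.1
Total out = 74.23 + 91.81 + 150.1 = 316.2 kmol.

316 kmol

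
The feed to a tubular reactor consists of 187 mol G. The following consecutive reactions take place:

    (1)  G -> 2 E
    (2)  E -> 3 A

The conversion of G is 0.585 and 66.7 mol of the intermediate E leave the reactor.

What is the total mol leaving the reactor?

Conversion of G: G consumed = 1ξ₁ = 0.585 × 187 → ξ₁ = 109.4 mol.
E balance: n_E = 0 + 2ξ₁ − 1ξ₂ = 66.7 → ξ₂ = (2·109.4 − 66.7)/1 = 152.1 mol.
Outlet amounts (n = n₀ + Σ ν·ξ):
  G: 187 − 1(109.4) = 77.61
  E: 0 + 2(109.4) − 1(152.1) = 66.7
  A: 0 + 3(152.1) = 456.3
Total out = 77.61 + 66.7 + 456.3 = 600.6 mol.

601 mol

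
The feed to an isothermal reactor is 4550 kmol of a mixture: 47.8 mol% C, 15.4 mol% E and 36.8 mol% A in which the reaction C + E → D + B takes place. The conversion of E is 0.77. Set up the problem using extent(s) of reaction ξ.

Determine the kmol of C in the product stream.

1640 kmol

E reacted = 0.77 × 700.7 = 539.5 kmol; ν_E = −1, so ξ = 539.5/1 = 539.5 kmol.
Outlet amounts (n = n₀ + ν ξ):
  C: 2175 − 1(539.5) = 1635
  E: 700.7 − 1(539.5) = 161.2
  D: 0 + 1(539.5) = 539.5
  B: 0 + 1(539.5) = 539.5
  A: 1674 (inert)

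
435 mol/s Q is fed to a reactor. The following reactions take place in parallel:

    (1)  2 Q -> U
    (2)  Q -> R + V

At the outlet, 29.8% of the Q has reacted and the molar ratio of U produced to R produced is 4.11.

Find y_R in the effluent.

0.0359

Conversion of Q: Q consumed = 0.298 × 435 = 129.6 mol/s = 2ξ₁ + 1ξ₂.
Selectivity: 1ξ₁ / (1ξ₂) = 4.11 → ξ₁ = 4.11 ξ₂.
Substitute: (2·4.11 + 1) ξ₂ = 129.6 → ξ₂ = 14.06 mol/s, ξ₁ = 57.79 mol/s.
Outlet amounts (n = n₀ + Σ ν·ξ):
  Q: 435 − 2(57.79) − 1(14.06) = 305.4
  U: 0 + 1(57.79) = 57.79
  R: 0 + 1(14.06) = 14.06
  V: 0 + 1(14.06) = 14.06
Total out = 391.3 mol/s; y_R = 14.06 / 391.3 = 0.03593.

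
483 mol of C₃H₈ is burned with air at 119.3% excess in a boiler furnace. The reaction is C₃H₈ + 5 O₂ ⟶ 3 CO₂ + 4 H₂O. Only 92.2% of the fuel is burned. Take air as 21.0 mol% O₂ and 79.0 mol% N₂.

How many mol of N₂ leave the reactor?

19900 mol

Stoichiometric O₂ = 5 × 483 = 2415 mol; O₂ fed = 2415 × 2.193 = 5296 mol.
N₂ fed = 5296 × 79/21 = 19920 mol.
Fuel reacted = 0.922 × 483 → ξ = 445.3 mol.
Outlet (n = n₀ + ν ξ):
  C₃H₈: 483 − 1(445.3) = 37.67
  O₂: 5296 − 5(445.3) = 3069
  N₂: 19920 (inert)
  CO₂: 0 + 3(445.3) = 1336
  H₂O: 0 + 4(445.3) = 1781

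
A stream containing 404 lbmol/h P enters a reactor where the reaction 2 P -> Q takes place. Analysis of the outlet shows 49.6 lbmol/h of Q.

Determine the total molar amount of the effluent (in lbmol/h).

For Q: n = n₀ + 1ξ → 49.6 = 0 + 1ξ, giving ξ = 49.6 lbmol/h.
Outlet amounts (n = n₀ + ν ξ):
  P: 404 − 2(49.6) = 304.8
  Q: 0 + 1(49.6) = 49.6
Total out = 304.8 + 49.6 = 354.4 lbmol/h.

354 lbmol/h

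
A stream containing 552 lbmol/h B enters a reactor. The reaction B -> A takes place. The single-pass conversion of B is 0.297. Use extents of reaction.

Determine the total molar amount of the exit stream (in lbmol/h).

552 lbmol/h

B reacted = 0.297 × 552 = 163.9 lbmol/h; ν_B = −1, so ξ = 163.9/1 = 163.9 lbmol/h.
Outlet amounts (n = n₀ + ν ξ):
  B: 552 − 1(163.9) = 388.1
  A: 0 + 1(163.9) = 163.9
Total out = 388.1 + 163.9 = 552 lbmol/h.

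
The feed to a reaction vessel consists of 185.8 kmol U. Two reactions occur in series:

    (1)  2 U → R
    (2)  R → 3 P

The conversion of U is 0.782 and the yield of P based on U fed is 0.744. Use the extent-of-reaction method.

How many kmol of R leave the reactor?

26.6 kmol

Conversion of U: U consumed = 2ξ₁ = 0.782 × 185.8 → ξ₁ = 72.65 kmol.
Yield of P: 3ξ₂ / 185.8 = 0.744 → ξ₂ = 46.08 kmol.
Outlet amounts (n = n₀ + Σ ν·ξ):
  U: 185.8 − 2(72.65) = 40.5
  R: 0 + 1(72.65) − 1(46.08) = 26.57
  P: 0 + 3(46.08) = 138.2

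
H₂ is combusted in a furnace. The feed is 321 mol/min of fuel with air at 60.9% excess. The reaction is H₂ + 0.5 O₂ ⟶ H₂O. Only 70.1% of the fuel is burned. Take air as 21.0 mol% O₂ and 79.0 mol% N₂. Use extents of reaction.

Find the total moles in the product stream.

1440 mol/min

Stoichiometric O₂ = 0.5 × 321 = 160.5 mol/min; O₂ fed = 160.5 × 1.609 = 258.2 mol/min.
N₂ fed = 258.2 × 79/21 = 971.5 mol/min.
Fuel reacted = 0.701 × 321 → ξ = 225 mol/min.
Outlet (n = n₀ + ν ξ):
  H₂: 321 − 1(225) = 95.98
  O₂: 258.2 − 0.5(225) = 145.7
  N₂: 971.5 (inert)
  H₂O: 0 + 1(225) = 225
Total out = 95.98 + 145.7 + 971.5 + 225 = 1438 mol/min.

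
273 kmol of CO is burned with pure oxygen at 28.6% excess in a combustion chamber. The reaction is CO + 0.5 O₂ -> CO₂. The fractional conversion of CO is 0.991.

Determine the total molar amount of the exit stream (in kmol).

313 kmol

Stoichiometric O₂ = 0.5 × 273 = 136.5 kmol; O₂ fed = 136.5 × 1.286 = 175.5 kmol.
Fuel reacted = 0.991 × 273 → ξ = 270.5 kmol.
Outlet (n = n₀ + ν ξ):
  CO: 273 − 1(270.5) = 2.457
  O₂: 175.5 − 0.5(270.5) = 40.27
  CO₂: 0 + 1(270.5) = 270.5
Total out = 2.457 + 40.27 + 270.5 = 313.3 kmol.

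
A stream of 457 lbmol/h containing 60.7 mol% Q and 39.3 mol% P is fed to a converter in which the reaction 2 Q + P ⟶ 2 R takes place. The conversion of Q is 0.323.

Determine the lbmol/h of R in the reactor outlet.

89.6 lbmol/h

Q reacted = 0.323 × 277.4 = 89.6 lbmol/h; ν_Q = −2, so ξ = 89.6/2 = 44.8 lbmol/h.
Outlet amounts (n = n₀ + ν ξ):
  Q: 277.4 − 2(44.8) = 187.8
  P: 179.6 − 1(44.8) = 134.8
  R: 0 + 2(44.8) = 89.6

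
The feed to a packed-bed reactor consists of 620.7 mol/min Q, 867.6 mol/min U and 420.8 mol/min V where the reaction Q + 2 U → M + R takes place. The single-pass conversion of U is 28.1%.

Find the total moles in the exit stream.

U reacted = 0.281 × 867.6 = 243.8 mol/min; ν_U = −2, so ξ = 243.8/2 = 121.9 mol/min.
Outlet amounts (n = n₀ + ν ξ):
  Q: 620.7 − 1(121.9) = 498.8
  U: 867.6 − 2(121.9) = 623.8
  M: 0 + 1(121.9) = 121.9
  R: 0 + 1(121.9) = 121.9
  V: 420.8 (inert)
Total out = 498.8 + 623.8 + 121.9 + 121.9 + 420.8 = 1787 mol/min.

1790 mol/min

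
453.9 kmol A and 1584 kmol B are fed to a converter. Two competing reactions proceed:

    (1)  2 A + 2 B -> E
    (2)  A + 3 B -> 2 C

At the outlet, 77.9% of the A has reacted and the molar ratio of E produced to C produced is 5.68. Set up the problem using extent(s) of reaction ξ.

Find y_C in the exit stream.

0.0199

Conversion of A: A consumed = 0.779 × 453.9 = 353.6 kmol = 2ξ₁ + 1ξ₂.
Selectivity: 1ξ₁ / (2ξ₂) = 5.68 → ξ₁ = 11.36 ξ₂.
Substitute: (2·11.36 + 1) ξ₂ = 353.6 → ξ₂ = 14.91 kmol, ξ₁ = 169.3 kmol.
Outlet amounts (n = n₀ + Σ ν·ξ):
  A: 453.9 − 2(169.3) − 1(14.91) = 100.3
  B: 1584 − 2(169.3) − 3(14.91) = 1201
  E: 0 + 1(169.3) = 169.3
  C: 0 + 2(14.91) = 29.81
Total out = 1500 kmol; y_C = 29.81 / 1500 = 0.01987.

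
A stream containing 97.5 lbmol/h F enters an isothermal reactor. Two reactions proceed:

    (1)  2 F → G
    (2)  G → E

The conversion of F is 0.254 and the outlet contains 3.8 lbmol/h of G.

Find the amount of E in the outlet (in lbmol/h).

8.58 lbmol/h

Conversion of F: F consumed = 2ξ₁ = 0.254 × 97.5 → ξ₁ = 12.38 lbmol/h.
G balance: n_G = 0 + 1ξ₁ − 1ξ₂ = 3.8 → ξ₂ = (1·12.38 − 3.8)/1 = 8.582 lbmol/h.
Outlet amounts (n = n₀ + Σ ν·ξ):
  F: 97.5 − 2(12.38) = 72.73
  G: 0 + 1(12.38) − 1(8.582) = 3.8
  E: 0 + 1(8.582) = 8.582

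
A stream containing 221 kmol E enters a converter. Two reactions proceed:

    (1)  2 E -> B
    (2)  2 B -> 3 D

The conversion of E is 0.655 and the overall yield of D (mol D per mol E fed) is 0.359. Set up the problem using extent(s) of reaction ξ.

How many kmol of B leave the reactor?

19.5 kmol

Conversion of E: E consumed = 2ξ₁ = 0.655 × 221 → ξ₁ = 72.38 kmol.
Yield of D: 3ξ₂ / 221 = 0.359 → ξ₂ = 26.45 kmol.
Outlet amounts (n = n₀ + Σ ν·ξ):
  E: 221 − 2(72.38) = 76.25
  B: 0 + 1(72.38) − 2(26.45) = 19.48
  D: 0 + 3(26.45) = 79.34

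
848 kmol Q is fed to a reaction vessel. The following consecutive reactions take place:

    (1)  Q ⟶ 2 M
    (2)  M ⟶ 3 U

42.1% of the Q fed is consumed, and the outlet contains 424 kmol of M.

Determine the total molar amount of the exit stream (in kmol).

1790 kmol

Conversion of Q: Q consumed = 1ξ₁ = 0.421 × 848 → ξ₁ = 357 kmol.
M balance: n_M = 0 + 2ξ₁ − 1ξ₂ = 424 → ξ₂ = (2·357 − 424)/1 = 290 kmol.
Outlet amounts (n = n₀ + Σ ν·ξ):
  Q: 848 − 1(357) = 491
  M: 0 + 2(357) − 1(290) = 424
  U: 0 + 3(290) = 870
Total out = 491 + 424 + 870 = 1785 kmol.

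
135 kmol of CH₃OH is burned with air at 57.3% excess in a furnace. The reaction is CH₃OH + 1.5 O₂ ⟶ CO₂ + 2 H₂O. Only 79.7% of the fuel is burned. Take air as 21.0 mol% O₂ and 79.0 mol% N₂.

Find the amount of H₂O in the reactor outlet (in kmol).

215 kmol

Stoichiometric O₂ = 1.5 × 135 = 202.5 kmol; O₂ fed = 202.5 × 1.573 = 318.5 kmol.
N₂ fed = 318.5 × 79/21 = 1198 kmol.
Fuel reacted = 0.797 × 135 → ξ = 107.6 kmol.
Outlet (n = n₀ + ν ξ):
  CH₃OH: 135 − 1(107.6) = 27.41
  O₂: 318.5 − 1.5(107.6) = 157.1
  N₂: 1198 (inert)
  CO₂: 0 + 1(107.6) = 107.6
  H₂O: 0 + 2(107.6) = 215.2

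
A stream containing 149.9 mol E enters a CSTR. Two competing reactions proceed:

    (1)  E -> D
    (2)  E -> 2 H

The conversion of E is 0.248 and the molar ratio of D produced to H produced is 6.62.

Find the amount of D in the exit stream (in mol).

Conversion of E: E consumed = 0.248 × 149.9 = 37.18 mol = 1ξ₁ + 1ξ₂.
Selectivity: 1ξ₁ / (2ξ₂) = 6.62 → ξ₁ = 13.24 ξ₂.
Substitute: (1·13.24 + 1) ξ₂ = 37.18 → ξ₂ = 2.611 mol, ξ₁ = 34.56 mol.
Outlet amounts (n = n₀ + Σ ν·ξ):
  E: 149.9 − 1(34.56) − 1(2.611) = 112.7
  D: 0 + 1(34.56) = 34.56
  H: 0 + 2(2.611) = 5.221

34.6 mol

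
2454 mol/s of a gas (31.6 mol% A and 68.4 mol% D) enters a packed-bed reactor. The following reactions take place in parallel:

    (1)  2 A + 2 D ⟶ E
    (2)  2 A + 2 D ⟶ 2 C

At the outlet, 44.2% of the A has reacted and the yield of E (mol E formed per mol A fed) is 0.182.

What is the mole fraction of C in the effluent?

0.0307

Yield of E: 1ξ₁ / 775.5 = 0.182 → ξ₁ = 141.1 mol/s.
Conversion of A: 2ξ₁ + 2ξ₂ = 0.442 × 775.5 = 342.8 → ξ₂ = 30.24 mol/s.
Outlet amounts (n = n₀ + Σ ν·ξ):
  A: 775.5 − 2(141.1) − 2(30.24) = 432.7
  D: 1679 − 2(141.1) − 2(30.24) = 1336
  E: 0 + 1(141.1) = 141.1
  C: 0 + 2(30.24) = 60.49
Total out = 1970 mol/s; y_C = 60.49 / 1970 = 0.0307.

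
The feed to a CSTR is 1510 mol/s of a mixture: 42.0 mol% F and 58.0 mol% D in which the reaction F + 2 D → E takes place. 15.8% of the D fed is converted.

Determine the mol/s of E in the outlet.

69.2 mol/s

D reacted = 0.158 × 875.8 = 138.4 mol/s; ν_D = −2, so ξ = 138.4/2 = 69.19 mol/s.
Outlet amounts (n = n₀ + ν ξ):
  F: 634.2 − 1(69.19) = 565
  D: 875.8 − 2(69.19) = 737.4
  E: 0 + 1(69.19) = 69.19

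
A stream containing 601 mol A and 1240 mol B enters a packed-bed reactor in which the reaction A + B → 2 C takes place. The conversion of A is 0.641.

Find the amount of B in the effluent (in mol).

A reacted = 0.641 × 601 = 385.2 mol; ν_A = −1, so ξ = 385.2/1 = 385.2 mol.
Outlet amounts (n = n₀ + ν ξ):
  A: 601 − 1(385.2) = 215.8
  B: 1240 − 1(385.2) = 854.8
  C: 0 + 2(385.2) = 770.5

855 mol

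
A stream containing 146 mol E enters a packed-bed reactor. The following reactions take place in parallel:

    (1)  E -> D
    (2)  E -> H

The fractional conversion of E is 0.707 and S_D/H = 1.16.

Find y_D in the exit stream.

Conversion of E: E consumed = 0.707 × 146 = 103.2 mol = 1ξ₁ + 1ξ₂.
Selectivity: 1ξ₁ / (1ξ₂) = 1.16 → ξ₁ = 1.16 ξ₂.
Substitute: (1·1.16 + 1) ξ₂ = 103.2 → ξ₂ = 47.79 mol, ξ₁ = 55.43 mol.
Outlet amounts (n = n₀ + Σ ν·ξ):
  E: 146 − 1(55.43) − 1(47.79) = 42.78
  D: 0 + 1(55.43) = 55.43
  H: 0 + 1(47.79) = 47.79
Total out = 146 mol; y_D = 55.43 / 146 = 0.3797.

0.38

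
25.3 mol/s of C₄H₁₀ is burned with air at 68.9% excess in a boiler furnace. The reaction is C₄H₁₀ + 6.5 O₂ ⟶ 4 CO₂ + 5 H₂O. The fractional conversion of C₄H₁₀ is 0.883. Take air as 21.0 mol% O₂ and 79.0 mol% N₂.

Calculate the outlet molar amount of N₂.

Stoichiometric O₂ = 6.5 × 25.3 = 164.5 mol/s; O₂ fed = 164.5 × 1.689 = 277.8 mol/s.
N₂ fed = 277.8 × 79/21 = 1045 mol/s.
Fuel reacted = 0.883 × 25.3 → ξ = 22.34 mol/s.
Outlet (n = n₀ + ν ξ):
  C₄H₁₀: 25.3 − 1(22.34) = 2.96
  O₂: 277.8 − 6.5(22.34) = 132.5
  N₂: 1045 (inert)
  CO₂: 0 + 4(22.34) = 89.36
  H₂O: 0 + 5(22.34) = 111.7

1040 mol/s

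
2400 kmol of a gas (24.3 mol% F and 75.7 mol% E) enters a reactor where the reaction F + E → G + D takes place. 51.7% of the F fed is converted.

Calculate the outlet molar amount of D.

F reacted = 0.517 × 583.2 = 301.5 kmol; ν_F = −1, so ξ = 301.5/1 = 301.5 kmol.
Outlet amounts (n = n₀ + ν ξ):
  F: 583.2 − 1(301.5) = 281.7
  E: 1817 − 1(301.5) = 1515
  G: 0 + 1(301.5) = 301.5
  D: 0 + 1(301.5) = 301.5

302 kmol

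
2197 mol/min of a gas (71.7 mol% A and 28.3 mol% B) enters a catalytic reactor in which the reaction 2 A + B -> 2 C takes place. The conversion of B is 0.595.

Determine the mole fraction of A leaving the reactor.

0.457

B reacted = 0.595 × 621.8 = 369.9 mol/min; ν_B = −1, so ξ = 369.9/1 = 369.9 mol/min.
Outlet amounts (n = n₀ + ν ξ):
  A: 1575 − 2(369.9) = 835.4
  B: 621.8 − 1(369.9) = 251.8
  C: 0 + 2(369.9) = 739.9
Total out = 1827 mol/min; y_A = 835.4 / 1827 = 0.4572.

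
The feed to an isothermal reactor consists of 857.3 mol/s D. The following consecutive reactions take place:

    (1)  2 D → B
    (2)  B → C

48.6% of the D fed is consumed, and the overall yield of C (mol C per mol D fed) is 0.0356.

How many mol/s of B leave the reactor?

Conversion of D: D consumed = 2ξ₁ = 0.486 × 857.3 → ξ₁ = 208.3 mol/s.
Yield of C: 1ξ₂ / 857.3 = 0.0356 → ξ₂ = 30.52 mol/s.
Outlet amounts (n = n₀ + Σ ν·ξ):
  D: 857.3 − 2(208.3) = 440.7
  B: 0 + 1(208.3) − 1(30.52) = 177.8
  C: 0 + 1(30.52) = 30.52

178 mol/s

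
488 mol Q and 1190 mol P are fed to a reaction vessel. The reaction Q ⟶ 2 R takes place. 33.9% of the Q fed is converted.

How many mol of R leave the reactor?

Q reacted = 0.339 × 488 = 165.4 mol; ν_Q = −1, so ξ = 165.4/1 = 165.4 mol.
Outlet amounts (n = n₀ + ν ξ):
  Q: 488 − 1(165.4) = 322.6
  R: 0 + 2(165.4) = 330.9
  P: 1190 (inert)

331 mol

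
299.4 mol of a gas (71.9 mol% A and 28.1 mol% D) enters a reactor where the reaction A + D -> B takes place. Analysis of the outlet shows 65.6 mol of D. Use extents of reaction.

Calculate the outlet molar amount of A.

For D: n = n₀ − 1ξ → 65.6 = 84.13 − 1ξ, giving ξ = 18.53 mol.
Outlet amounts (n = n₀ + ν ξ):
  A: 215.3 − 1(18.53) = 196.7
  D: 84.13 − 1(18.53) = 65.6
  B: 0 + 1(18.53) = 18.53

197 mol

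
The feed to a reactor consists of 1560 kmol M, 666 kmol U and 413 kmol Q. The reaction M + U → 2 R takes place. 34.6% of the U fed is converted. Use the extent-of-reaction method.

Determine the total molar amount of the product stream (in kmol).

2640 kmol

U reacted = 0.346 × 666 = 230.4 kmol; ν_U = −1, so ξ = 230.4/1 = 230.4 kmol.
Outlet amounts (n = n₀ + ν ξ):
  M: 1560 − 1(230.4) = 1330
  U: 666 − 1(230.4) = 435.6
  R: 0 + 2(230.4) = 460.9
  Q: 413 (inert)
Total out = 1330 + 435.6 + 460.9 + 413 = 2639 kmol.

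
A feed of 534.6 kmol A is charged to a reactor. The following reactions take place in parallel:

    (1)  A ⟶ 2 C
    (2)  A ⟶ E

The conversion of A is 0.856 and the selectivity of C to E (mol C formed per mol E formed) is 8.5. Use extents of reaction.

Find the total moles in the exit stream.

Conversion of A: A consumed = 0.856 × 534.6 = 457.6 kmol = 1ξ₁ + 1ξ₂.
Selectivity: 2ξ₁ / (1ξ₂) = 8.5 → ξ₁ = 4.25 ξ₂.
Substitute: (1·4.25 + 1) ξ₂ = 457.6 → ξ₂ = 87.17 kmol, ξ₁ = 370.5 kmol.
Outlet amounts (n = n₀ + Σ ν·ξ):
  A: 534.6 − 1(370.5) − 1(87.17) = 76.98
  C: 0 + 2(370.5) = 740.9
  E: 0 + 1(87.17) = 87.17
Total out = 76.98 + 740.9 + 87.17 = 905.1 kmol.

905 kmol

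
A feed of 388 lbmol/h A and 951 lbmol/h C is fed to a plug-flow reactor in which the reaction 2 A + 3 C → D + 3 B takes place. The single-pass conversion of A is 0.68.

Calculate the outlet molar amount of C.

555 lbmol/h

A reacted = 0.68 × 388 = 263.8 lbmol/h; ν_A = −2, so ξ = 263.8/2 = 131.9 lbmol/h.
Outlet amounts (n = n₀ + ν ξ):
  A: 388 − 2(131.9) = 124.2
  C: 951 − 3(131.9) = 555.2
  D: 0 + 1(131.9) = 131.9
  B: 0 + 3(131.9) = 395.8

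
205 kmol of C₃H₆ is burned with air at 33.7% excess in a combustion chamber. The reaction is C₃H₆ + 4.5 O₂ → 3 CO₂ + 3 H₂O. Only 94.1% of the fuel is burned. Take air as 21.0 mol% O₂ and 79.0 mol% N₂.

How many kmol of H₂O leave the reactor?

Stoichiometric O₂ = 4.5 × 205 = 922.5 kmol; O₂ fed = 922.5 × 1.337 = 1233 kmol.
N₂ fed = 1233 × 79/21 = 4640 kmol.
Fuel reacted = 0.941 × 205 → ξ = 192.9 kmol.
Outlet (n = n₀ + ν ξ):
  C₃H₆: 205 − 1(192.9) = 12.09
  O₂: 1233 − 4.5(192.9) = 365.3
  N₂: 4640 (inert)
  CO₂: 0 + 3(192.9) = 578.7
  H₂O: 0 + 3(192.9) = 578.7

579 kmol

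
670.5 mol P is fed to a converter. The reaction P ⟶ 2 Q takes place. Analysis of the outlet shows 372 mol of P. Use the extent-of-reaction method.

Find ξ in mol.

ξ = 298 mol

For P: n = n₀ − 1ξ → 372 = 670.5 − 1ξ, giving ξ = 298.5 mol.
Outlet amounts (n = n₀ + ν ξ):
  P: 670.5 − 1(298.5) = 372
  Q: 0 + 2(298.5) = 597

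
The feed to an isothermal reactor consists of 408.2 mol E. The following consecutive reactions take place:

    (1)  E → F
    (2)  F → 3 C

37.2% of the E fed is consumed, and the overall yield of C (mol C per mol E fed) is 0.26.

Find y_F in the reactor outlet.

0.243

Conversion of E: E consumed = 1ξ₁ = 0.372 × 408.2 → ξ₁ = 151.9 mol.
Yield of C: 3ξ₂ / 408.2 = 0.26 → ξ₂ = 35.38 mol.
Outlet amounts (n = n₀ + Σ ν·ξ):
  E: 408.2 − 1(151.9) = 256.3
  F: 0 + 1(151.9) − 1(35.38) = 116.5
  C: 0 + 3(35.38) = 106.1
Total out = 479 mol; y_F = 116.5 / 479 = 0.2432.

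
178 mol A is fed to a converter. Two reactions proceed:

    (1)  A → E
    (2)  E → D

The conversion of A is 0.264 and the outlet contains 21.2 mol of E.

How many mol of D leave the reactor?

Conversion of A: A consumed = 1ξ₁ = 0.264 × 178 → ξ₁ = 46.99 mol.
E balance: n_E = 0 + 1ξ₁ − 1ξ₂ = 21.2 → ξ₂ = (1·46.99 − 21.2)/1 = 25.79 mol.
Outlet amounts (n = n₀ + Σ ν·ξ):
  A: 178 − 1(46.99) = 131
  E: 0 + 1(46.99) − 1(25.79) = 21.2
  D: 0 + 1(25.79) = 25.79

25.8 mol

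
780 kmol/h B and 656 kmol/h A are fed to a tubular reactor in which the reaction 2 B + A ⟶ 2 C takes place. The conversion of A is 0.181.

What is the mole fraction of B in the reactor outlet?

A reacted = 0.181 × 656 = 118.7 kmol/h; ν_A = −1, so ξ = 118.7/1 = 118.7 kmol/h.
Outlet amounts (n = n₀ + ν ξ):
  B: 780 − 2(118.7) = 542.5
  A: 656 − 1(118.7) = 537.3
  C: 0 + 2(118.7) = 237.5
Total out = 1317 kmol/h; y_B = 542.5 / 1317 = 0.4119.

0.412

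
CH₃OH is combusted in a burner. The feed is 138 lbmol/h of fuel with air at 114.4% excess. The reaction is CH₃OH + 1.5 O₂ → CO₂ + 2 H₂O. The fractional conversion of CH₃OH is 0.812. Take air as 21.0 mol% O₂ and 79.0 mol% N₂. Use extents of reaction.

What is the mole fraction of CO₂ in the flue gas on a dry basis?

Stoichiometric O₂ = 1.5 × 138 = 207 lbmol/h; O₂ fed = 207 × 2.144 = 443.8 lbmol/h.
N₂ fed = 443.8 × 79/21 = 1670 lbmol/h.
Fuel reacted = 0.812 × 138 → ξ = 112.1 lbmol/h.
Outlet (n = n₀ + ν ξ):
  CH₃OH: 138 − 1(112.1) = 25.94
  O₂: 443.8 − 1.5(112.1) = 275.7
  N₂: 1670 (inert)
  CO₂: 0 + 1(112.1) = 112.1
  H₂O: 0 + 2(112.1) = 224.1
Dry total = 2083 lbmol/h; y_CO₂ (dry) = 112.1 / 2083 = 0.05379.

0.0538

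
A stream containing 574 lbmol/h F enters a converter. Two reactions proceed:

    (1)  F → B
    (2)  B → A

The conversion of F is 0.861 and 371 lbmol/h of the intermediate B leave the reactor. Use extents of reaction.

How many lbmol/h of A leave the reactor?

Conversion of F: F consumed = 1ξ₁ = 0.861 × 574 → ξ₁ = 494.2 lbmol/h.
B balance: n_B = 0 + 1ξ₁ − 1ξ₂ = 371 → ξ₂ = (1·494.2 − 371)/1 = 123.2 lbmol/h.
Outlet amounts (n = n₀ + Σ ν·ξ):
  F: 574 − 1(494.2) = 79.79
  B: 0 + 1(494.2) − 1(123.2) = 371
  A: 0 + 1(123.2) = 123.2

123 lbmol/h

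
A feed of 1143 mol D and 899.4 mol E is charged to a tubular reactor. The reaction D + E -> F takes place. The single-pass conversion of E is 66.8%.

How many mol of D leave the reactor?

542 mol

E reacted = 0.668 × 899.4 = 600.8 mol; ν_E = −1, so ξ = 600.8/1 = 600.8 mol.
Outlet amounts (n = n₀ + ν ξ):
  D: 1143 − 1(600.8) = 542.2
  E: 899.4 − 1(600.8) = 298.6
  F: 0 + 1(600.8) = 600.8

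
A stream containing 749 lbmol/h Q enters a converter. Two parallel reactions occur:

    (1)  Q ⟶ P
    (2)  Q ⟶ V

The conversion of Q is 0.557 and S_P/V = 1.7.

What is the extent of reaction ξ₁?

Conversion of Q: Q consumed = 0.557 × 749 = 417.2 lbmol/h = 1ξ₁ + 1ξ₂.
Selectivity: 1ξ₁ / (1ξ₂) = 1.7 → ξ₁ = 1.7 ξ₂.
Substitute: (1·1.7 + 1) ξ₂ = 417.2 → ξ₂ = 154.5 lbmol/h, ξ₁ = 262.7 lbmol/h.
Outlet amounts (n = n₀ + Σ ν·ξ):
  Q: 749 − 1(262.7) − 1(154.5) = 331.8
  P: 0 + 1(262.7) = 262.7
  V: 0 + 1(154.5) = 154.5

ξ₁ = 263 lbmol/h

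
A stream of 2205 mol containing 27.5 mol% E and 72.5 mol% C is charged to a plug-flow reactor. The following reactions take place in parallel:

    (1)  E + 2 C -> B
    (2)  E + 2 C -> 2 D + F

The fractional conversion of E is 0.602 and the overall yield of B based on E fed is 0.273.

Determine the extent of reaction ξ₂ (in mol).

ξ₂ = 199 mol

Yield of B: 1ξ₁ / 606.4 = 0.273 → ξ₁ = 165.5 mol.
Conversion of E: 1ξ₁ + 1ξ₂ = 0.602 × 606.4 = 365 → ξ₂ = 199.5 mol.
Outlet amounts (n = n₀ + Σ ν·ξ):
  E: 606.4 − 1(165.5) − 1(199.5) = 241.3
  C: 1599 − 2(165.5) − 2(199.5) = 868.5
  B: 0 + 1(165.5) = 165.5
  D: 0 + 2(199.5) = 399
  F: 0 + 1(199.5) = 199.5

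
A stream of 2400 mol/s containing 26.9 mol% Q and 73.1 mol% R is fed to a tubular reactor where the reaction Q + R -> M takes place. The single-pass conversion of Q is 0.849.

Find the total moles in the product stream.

Q reacted = 0.849 × 645.6 = 548.1 mol/s; ν_Q = −1, so ξ = 548.1/1 = 548.1 mol/s.
Outlet amounts (n = n₀ + ν ξ):
  Q: 645.6 − 1(548.1) = 97.49
  R: 1754 − 1(548.1) = 1206
  M: 0 + 1(548.1) = 548.1
Total out = 97.49 + 1206 + 548.1 = 1852 mol/s.

1850 mol/s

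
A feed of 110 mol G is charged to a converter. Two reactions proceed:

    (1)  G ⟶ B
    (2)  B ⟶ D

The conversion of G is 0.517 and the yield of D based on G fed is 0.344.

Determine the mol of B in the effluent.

19 mol

Conversion of G: G consumed = 1ξ₁ = 0.517 × 110 → ξ₁ = 56.87 mol.
Yield of D: 1ξ₂ / 110 = 0.344 → ξ₂ = 37.84 mol.
Outlet amounts (n = n₀ + Σ ν·ξ):
  G: 110 − 1(56.87) = 53.13
  B: 0 + 1(56.87) − 1(37.84) = 19.03
  D: 0 + 1(37.84) = 37.84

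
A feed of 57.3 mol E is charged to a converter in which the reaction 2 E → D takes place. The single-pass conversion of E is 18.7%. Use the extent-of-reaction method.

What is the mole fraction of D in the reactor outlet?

0.103

E reacted = 0.187 × 57.3 = 10.72 mol; ν_E = −2, so ξ = 10.72/2 = 5.358 mol.
Outlet amounts (n = n₀ + ν ξ):
  E: 57.3 − 2(5.358) = 46.58
  D: 0 + 1(5.358) = 5.358
Total out = 51.94 mol; y_D = 5.358 / 51.94 = 0.1031.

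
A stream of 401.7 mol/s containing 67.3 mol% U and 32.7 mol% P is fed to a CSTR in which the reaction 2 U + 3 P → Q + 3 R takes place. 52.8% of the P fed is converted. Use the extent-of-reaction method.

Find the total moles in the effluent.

379 mol/s

P reacted = 0.528 × 131.4 = 69.36 mol/s; ν_P = −3, so ξ = 69.36/3 = 23.12 mol/s.
Outlet amounts (n = n₀ + ν ξ):
  U: 270.3 − 2(23.12) = 224.1
  P: 131.4 − 3(23.12) = 62
  Q: 0 + 1(23.12) = 23.12
  R: 0 + 3(23.12) = 69.36
Total out = 224.1 + 62 + 23.12 + 69.36 = 378.6 mol/s.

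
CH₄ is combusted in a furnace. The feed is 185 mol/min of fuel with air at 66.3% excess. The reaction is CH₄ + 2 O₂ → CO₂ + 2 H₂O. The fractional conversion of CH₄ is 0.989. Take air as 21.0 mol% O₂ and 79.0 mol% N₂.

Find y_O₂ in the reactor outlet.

0.0801

Stoichiometric O₂ = 2 × 185 = 370 mol/min; O₂ fed = 370 × 1.663 = 615.3 mol/min.
N₂ fed = 615.3 × 79/21 = 2315 mol/min.
Fuel reacted = 0.989 × 185 → ξ = 183 mol/min.
Outlet (n = n₀ + ν ξ):
  CH₄: 185 − 1(183) = 2.035
  O₂: 615.3 − 2(183) = 249.4
  N₂: 2315 (inert)
  CO₂: 0 + 1(183) = 183
  H₂O: 0 + 2(183) = 365.9
Total out = 3115 mol/min; y_O₂ = 249.4 / 3115 = 0.08006.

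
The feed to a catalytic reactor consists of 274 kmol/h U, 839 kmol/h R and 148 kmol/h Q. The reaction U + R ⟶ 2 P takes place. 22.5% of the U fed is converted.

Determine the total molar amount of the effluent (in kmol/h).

U reacted = 0.225 × 274 = 61.65 kmol/h; ν_U = −1, so ξ = 61.65/1 = 61.65 kmol/h.
Outlet amounts (n = n₀ + ν ξ):
  U: 274 − 1(61.65) = 212.3
  R: 839 − 1(61.65) = 777.4
  P: 0 + 2(61.65) = 123.3
  Q: 148 (inert)
Total out = 212.3 + 777.4 + 123.3 + 148 = 1261 kmol/h.

1260 kmol/h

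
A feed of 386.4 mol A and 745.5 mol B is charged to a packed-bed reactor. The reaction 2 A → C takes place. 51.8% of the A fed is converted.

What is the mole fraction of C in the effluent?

0.097

A reacted = 0.518 × 386.4 = 200.2 mol; ν_A = −2, so ξ = 200.2/2 = 100.1 mol.
Outlet amounts (n = n₀ + ν ξ):
  A: 386.4 − 2(100.1) = 186.2
  C: 0 + 1(100.1) = 100.1
  B: 745.5 (inert)
Total out = 1032 mol; y_C = 100.1 / 1032 = 0.09699.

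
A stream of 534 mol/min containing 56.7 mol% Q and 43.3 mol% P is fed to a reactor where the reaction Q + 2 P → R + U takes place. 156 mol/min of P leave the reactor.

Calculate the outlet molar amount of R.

For P: n = n₀ − 2ξ → 156 = 231.2 − 2ξ, giving ξ = 37.61 mol/min.
Outlet amounts (n = n₀ + ν ξ):
  Q: 302.8 − 1(37.61) = 265.2
  P: 231.2 − 2(37.61) = 156
  R: 0 + 1(37.61) = 37.61
  U: 0 + 1(37.61) = 37.61

37.6 mol/min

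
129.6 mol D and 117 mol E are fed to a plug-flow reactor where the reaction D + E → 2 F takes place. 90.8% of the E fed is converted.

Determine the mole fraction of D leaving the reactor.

E reacted = 0.908 × 117 = 106.2 mol; ν_E = −1, so ξ = 106.2/1 = 106.2 mol.
Outlet amounts (n = n₀ + ν ξ):
  D: 129.6 − 1(106.2) = 23.36
  E: 117 − 1(106.2) = 10.76
  F: 0 + 2(106.2) = 212.5
Total out = 246.6 mol; y_D = 23.36 / 246.6 = 0.09474.

0.0947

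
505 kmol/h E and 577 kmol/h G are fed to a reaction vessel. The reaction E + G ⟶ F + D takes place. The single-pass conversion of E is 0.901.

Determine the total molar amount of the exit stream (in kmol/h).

E reacted = 0.901 × 505 = 455 kmol/h; ν_E = −1, so ξ = 455/1 = 455 kmol/h.
Outlet amounts (n = n₀ + ν ξ):
  E: 505 − 1(455) = 50
  G: 577 − 1(455) = 122
  F: 0 + 1(455) = 455
  D: 0 + 1(455) = 455
Total out = 50 + 122 + 455 + 455 = 1082 kmol/h.

1080 kmol/h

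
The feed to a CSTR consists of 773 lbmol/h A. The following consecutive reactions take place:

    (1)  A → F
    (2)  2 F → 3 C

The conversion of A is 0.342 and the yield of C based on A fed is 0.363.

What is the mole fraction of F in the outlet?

Conversion of A: A consumed = 1ξ₁ = 0.342 × 773 → ξ₁ = 264.4 lbmol/h.
Yield of C: 3ξ₂ / 773 = 0.363 → ξ₂ = 93.53 lbmol/h.
Outlet amounts (n = n₀ + Σ ν·ξ):
  A: 773 − 1(264.4) = 508.6
  F: 0 + 1(264.4) − 2(93.53) = 77.3
  C: 0 + 3(93.53) = 280.6
Total out = 866.5 lbmol/h; y_F = 77.3 / 866.5 = 0.08921.

0.0892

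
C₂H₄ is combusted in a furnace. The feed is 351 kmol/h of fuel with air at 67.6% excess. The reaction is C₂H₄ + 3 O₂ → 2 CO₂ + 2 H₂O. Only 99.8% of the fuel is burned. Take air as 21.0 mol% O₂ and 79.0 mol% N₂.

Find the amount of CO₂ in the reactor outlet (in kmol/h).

Stoichiometric O₂ = 3 × 351 = 1053 kmol/h; O₂ fed = 1053 × 1.676 = 1765 kmol/h.
N₂ fed = 1765 × 79/21 = 6639 kmol/h.
Fuel reacted = 0.998 × 351 → ξ = 350.3 kmol/h.
Outlet (n = n₀ + ν ξ):
  C₂H₄: 351 − 1(350.3) = 0.702
  O₂: 1765 − 3(350.3) = 713.9
  N₂: 6639 (inert)
  CO₂: 0 + 2(350.3) = 700.6
  H₂O: 0 + 2(350.3) = 700.6

701 kmol/h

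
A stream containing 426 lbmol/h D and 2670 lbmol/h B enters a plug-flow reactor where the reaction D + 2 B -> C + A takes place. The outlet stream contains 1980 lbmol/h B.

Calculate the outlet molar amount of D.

81 lbmol/h

For B: n = n₀ − 2ξ → 1980 = 2670 − 2ξ, giving ξ = 345 lbmol/h.
Outlet amounts (n = n₀ + ν ξ):
  D: 426 − 1(345) = 81
  B: 2670 − 2(345) = 1980
  C: 0 + 1(345) = 345
  A: 0 + 1(345) = 345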